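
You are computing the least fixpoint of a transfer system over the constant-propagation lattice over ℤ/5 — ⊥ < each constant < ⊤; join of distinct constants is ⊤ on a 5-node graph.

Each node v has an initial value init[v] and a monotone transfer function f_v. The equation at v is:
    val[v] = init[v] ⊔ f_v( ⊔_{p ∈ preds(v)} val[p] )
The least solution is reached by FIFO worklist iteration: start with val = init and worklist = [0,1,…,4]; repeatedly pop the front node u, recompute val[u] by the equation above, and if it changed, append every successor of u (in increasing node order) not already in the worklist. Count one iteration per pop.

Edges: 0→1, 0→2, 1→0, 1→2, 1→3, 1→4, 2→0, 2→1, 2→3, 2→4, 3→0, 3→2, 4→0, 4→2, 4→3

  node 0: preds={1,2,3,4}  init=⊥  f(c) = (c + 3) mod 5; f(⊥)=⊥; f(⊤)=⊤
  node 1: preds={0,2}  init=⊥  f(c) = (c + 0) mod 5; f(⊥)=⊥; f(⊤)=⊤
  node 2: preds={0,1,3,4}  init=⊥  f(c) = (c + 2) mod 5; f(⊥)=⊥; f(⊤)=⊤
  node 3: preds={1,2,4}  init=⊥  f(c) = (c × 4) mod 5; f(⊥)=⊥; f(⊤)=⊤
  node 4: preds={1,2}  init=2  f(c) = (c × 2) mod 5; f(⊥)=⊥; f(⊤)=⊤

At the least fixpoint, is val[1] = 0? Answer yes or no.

Trace (11 dequeues):
  [1] u=0 | in 2 | out 0 | prev ⊥ | push {}
  [2] u=1 | in 0 | out 0 | prev ⊥ | push {0}
  [3] u=2 | in ⊤ | out ⊤ | prev ⊥ | push {1}
  [4] u=3 | in ⊤ | out ⊤ | prev ⊥ | push {2}
  [5] u=4 | in ⊤ | out ⊤ | prev 2 | push {3}
  [6] u=0 | in ⊤ | out ⊤ | prev 0 | push {}
  [7] u=1 | in ⊤ | out ⊤ | prev 0 | push {0,4}
  [8] u=2 | in ⊤ | out ⊤ | ==
  [9] u=3 | in ⊤ | out ⊤ | ==
  [10] u=0 | in ⊤ | out ⊤ | ==
  [11] u=4 | in ⊤ | out ⊤ | ==

Converged values:
  [0] ⊤
  [1] ⊤
  [2] ⊤
  [3] ⊤
  [4] ⊤

no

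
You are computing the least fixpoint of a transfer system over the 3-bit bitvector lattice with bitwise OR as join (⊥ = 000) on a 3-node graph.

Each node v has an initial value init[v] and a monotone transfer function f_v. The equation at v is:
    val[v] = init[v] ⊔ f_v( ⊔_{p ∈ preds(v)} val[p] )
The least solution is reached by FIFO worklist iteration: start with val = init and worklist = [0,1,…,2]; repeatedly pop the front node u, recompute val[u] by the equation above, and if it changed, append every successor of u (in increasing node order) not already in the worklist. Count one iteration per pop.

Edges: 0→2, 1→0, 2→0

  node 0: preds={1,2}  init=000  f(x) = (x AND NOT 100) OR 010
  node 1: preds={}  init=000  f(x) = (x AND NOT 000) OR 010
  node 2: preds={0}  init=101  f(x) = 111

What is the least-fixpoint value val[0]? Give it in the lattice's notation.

011

Trace (4 dequeues):
  [1] u=0 | in 101 | out 011 | prev 000 | push {}
  [2] u=1 | in 000 | out 010 | prev 000 | push {0}
  [3] u=2 | in 011 | out 111 | prev 101 | push {}
  [4] u=0 | in 111 | out 011 | ==

Converged values:
  [0] 011
  [1] 010
  [2] 111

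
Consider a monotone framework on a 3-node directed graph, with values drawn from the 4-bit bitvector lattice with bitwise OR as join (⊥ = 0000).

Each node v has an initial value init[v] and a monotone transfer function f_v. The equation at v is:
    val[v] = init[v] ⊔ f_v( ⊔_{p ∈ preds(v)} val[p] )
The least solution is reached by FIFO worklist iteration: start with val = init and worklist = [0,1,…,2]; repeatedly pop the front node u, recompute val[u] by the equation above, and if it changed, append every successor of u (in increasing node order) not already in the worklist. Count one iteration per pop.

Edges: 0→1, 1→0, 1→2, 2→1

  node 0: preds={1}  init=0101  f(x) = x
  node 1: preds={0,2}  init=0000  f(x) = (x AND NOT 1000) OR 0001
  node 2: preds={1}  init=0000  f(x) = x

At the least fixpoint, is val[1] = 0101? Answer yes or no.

Trace (5 dequeues):
  [1] u=0 | in 0000 | out 0101 | ==
  [2] u=1 | in 0101 | out 0101 | prev 0000 | push {0}
  [3] u=2 | in 0101 | out 0101 | prev 0000 | push {1}
  [4] u=0 | in 0101 | out 0101 | ==
  [5] u=1 | in 0101 | out 0101 | ==

Converged values:
  [0] 0101
  [1] 0101
  [2] 0101

yes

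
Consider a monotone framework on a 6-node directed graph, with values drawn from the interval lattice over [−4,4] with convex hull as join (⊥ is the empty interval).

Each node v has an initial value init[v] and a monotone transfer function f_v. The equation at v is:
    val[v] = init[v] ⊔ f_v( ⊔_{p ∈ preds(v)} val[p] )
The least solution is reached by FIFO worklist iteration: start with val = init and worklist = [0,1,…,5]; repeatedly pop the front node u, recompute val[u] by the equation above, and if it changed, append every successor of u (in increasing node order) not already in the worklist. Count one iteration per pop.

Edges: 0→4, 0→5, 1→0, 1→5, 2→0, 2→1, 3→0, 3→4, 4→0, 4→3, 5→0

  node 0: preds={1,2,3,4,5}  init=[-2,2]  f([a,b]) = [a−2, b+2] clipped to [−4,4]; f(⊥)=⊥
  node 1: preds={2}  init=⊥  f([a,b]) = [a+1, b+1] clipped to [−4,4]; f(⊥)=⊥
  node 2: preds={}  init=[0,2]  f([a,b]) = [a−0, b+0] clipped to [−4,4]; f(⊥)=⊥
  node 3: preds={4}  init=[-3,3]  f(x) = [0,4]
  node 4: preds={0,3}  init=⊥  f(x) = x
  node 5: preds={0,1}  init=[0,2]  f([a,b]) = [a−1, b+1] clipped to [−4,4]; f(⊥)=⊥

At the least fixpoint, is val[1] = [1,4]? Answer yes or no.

no

Iteration log — 8 steps:
  step 1. node 0  ⊔preds=[-3,3]  new=[-4,4]  old=[-2,2]  +wl: 
  step 2. node 1  ⊔preds=[0,2]  new=[1,3]  old=⊥  +wl: 0
  step 3. node 2  ⊔preds=⊥  new=[0,2]  stable
  step 4. node 3  ⊔preds=⊥  new=[-3,4]  old=[-3,3]  +wl: 
  step 5. node 4  ⊔preds=[-4,4]  new=[-4,4]  old=⊥  +wl: 3
  step 6. node 5  ⊔preds=[-4,4]  new=[-4,4]  old=[0,2]  +wl: 
  step 7. node 0  ⊔preds=[-4,4]  new=[-4,4]  stable
  step 8. node 3  ⊔preds=[-4,4]  new=[-3,4]  stable

Least fixpoint reached:
  node 0: [-4,4]
  node 1: [1,3]
  node 2: [0,2]
  node 3: [-3,4]
  node 4: [-4,4]
  node 5: [-4,4]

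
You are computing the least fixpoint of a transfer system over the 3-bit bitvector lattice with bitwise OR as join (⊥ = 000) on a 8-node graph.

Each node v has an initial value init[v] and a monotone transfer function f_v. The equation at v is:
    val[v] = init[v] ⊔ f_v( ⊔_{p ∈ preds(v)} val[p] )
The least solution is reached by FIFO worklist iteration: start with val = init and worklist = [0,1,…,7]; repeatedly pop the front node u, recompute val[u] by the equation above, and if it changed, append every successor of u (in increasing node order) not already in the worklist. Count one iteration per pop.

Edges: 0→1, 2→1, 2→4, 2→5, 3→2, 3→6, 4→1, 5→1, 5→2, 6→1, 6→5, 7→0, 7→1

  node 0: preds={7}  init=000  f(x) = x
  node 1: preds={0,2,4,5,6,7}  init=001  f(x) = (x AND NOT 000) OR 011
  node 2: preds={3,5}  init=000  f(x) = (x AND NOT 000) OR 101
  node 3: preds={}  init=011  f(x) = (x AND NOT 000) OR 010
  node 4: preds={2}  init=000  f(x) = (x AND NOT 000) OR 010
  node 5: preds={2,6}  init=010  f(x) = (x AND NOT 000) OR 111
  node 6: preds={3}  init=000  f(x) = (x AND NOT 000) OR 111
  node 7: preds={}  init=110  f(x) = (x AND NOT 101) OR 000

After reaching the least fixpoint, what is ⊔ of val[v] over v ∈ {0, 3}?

111

Trace (11 dequeues):
  [1] u=0 | in 110 | out 110 | prev 000 | push {}
  [2] u=1 | in 110 | out 111 | prev 001 | push {}
  [3] u=2 | in 011 | out 111 | prev 000 | push {1}
  [4] u=3 | in 000 | out 011 | ==
  [5] u=4 | in 111 | out 111 | prev 000 | push {}
  [6] u=5 | in 111 | out 111 | prev 010 | push {2}
  [7] u=6 | in 011 | out 111 | prev 000 | push {5}
  [8] u=7 | in 000 | out 110 | ==
  [9] u=1 | in 111 | out 111 | ==
  [10] u=2 | in 111 | out 111 | ==
  [11] u=5 | in 111 | out 111 | ==

Converged values:
  [0] 110
  [1] 111
  [2] 111
  [3] 011
  [4] 111
  [5] 111
  [6] 111
  [7] 110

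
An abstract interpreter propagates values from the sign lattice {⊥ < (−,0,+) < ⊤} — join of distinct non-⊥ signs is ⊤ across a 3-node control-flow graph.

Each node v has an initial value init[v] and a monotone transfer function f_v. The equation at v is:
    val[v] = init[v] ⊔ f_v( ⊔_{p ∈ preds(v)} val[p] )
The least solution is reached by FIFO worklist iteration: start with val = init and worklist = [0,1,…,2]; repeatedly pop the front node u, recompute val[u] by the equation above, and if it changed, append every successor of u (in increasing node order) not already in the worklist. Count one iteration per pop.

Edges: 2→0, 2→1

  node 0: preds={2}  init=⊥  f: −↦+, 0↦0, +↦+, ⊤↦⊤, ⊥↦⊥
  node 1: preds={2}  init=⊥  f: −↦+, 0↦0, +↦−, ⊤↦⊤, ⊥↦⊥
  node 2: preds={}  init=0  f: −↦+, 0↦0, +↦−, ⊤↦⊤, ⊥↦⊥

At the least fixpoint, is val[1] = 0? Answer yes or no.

Worklist (3 pops):
  #1 pop 0: in=0 → 0 (was ⊥); enqueue []
  #2 pop 1: in=0 → 0 (was ⊥); enqueue []
  #3 pop 2: in=⊥ → 0 (no change)

Fixpoint:
  val[0] = 0
  val[1] = 0
  val[2] = 0

yes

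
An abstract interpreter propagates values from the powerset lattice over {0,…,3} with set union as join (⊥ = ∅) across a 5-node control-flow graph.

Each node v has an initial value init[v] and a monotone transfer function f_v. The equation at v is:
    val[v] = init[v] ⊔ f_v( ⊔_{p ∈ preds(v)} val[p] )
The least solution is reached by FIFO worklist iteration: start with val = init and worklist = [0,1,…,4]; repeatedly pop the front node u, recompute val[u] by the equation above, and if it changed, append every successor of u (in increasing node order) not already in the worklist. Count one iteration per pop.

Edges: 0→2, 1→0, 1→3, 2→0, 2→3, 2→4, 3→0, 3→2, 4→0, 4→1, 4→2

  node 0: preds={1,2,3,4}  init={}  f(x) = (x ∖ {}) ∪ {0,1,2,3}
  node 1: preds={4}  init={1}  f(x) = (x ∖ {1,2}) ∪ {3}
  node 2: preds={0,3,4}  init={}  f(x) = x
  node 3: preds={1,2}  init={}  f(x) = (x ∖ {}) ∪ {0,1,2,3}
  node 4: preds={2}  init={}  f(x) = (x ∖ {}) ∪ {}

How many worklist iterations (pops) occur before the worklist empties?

10

Trace (10 dequeues):
  [1] u=0 | in {1} | out {0,1,2,3} | prev {} | push {}
  [2] u=1 | in {} | out {1,3} | prev {1} | push {0}
  [3] u=2 | in {0,1,2,3} | out {0,1,2,3} | prev {} | push {}
  [4] u=3 | in {0,1,2,3} | out {0,1,2,3} | prev {} | push {2}
  [5] u=4 | in {0,1,2,3} | out {0,1,2,3} | prev {} | push {1}
  [6] u=0 | in {0,1,2,3} | out {0,1,2,3} | ==
  [7] u=2 | in {0,1,2,3} | out {0,1,2,3} | ==
  [8] u=1 | in {0,1,2,3} | out {0,1,3} | prev {1,3} | push {0,3}
  [9] u=0 | in {0,1,2,3} | out {0,1,2,3} | ==
  [10] u=3 | in {0,1,2,3} | out {0,1,2,3} | ==

Converged values:
  [0] {0,1,2,3}
  [1] {0,1,3}
  [2] {0,1,2,3}
  [3] {0,1,2,3}
  [4] {0,1,2,3}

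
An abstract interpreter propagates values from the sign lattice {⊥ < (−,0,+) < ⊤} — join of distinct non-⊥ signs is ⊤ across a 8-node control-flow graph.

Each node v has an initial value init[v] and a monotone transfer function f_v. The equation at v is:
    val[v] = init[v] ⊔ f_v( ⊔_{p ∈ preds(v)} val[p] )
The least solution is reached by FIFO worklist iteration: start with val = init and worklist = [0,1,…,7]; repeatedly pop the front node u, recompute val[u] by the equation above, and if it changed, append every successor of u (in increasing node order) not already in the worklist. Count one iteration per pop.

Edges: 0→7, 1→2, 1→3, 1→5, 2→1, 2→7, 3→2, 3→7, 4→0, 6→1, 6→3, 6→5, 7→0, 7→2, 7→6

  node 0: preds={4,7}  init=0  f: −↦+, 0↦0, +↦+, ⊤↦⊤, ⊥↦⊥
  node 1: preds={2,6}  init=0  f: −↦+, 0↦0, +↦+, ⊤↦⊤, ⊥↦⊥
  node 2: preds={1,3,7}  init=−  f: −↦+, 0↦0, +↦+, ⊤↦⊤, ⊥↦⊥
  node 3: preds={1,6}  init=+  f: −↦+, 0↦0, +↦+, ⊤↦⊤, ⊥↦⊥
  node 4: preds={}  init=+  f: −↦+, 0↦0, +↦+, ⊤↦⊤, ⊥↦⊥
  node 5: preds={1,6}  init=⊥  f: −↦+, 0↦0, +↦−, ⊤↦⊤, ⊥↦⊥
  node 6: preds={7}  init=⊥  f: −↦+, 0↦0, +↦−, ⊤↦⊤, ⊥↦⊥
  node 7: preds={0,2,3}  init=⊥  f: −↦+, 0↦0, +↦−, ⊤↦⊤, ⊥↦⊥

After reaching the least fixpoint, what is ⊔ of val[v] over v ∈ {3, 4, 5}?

⊤

Trace (15 dequeues):
  [1] u=0 | in + | out ⊤ | prev 0 | push {}
  [2] u=1 | in − | out ⊤ | prev 0 | push {}
  [3] u=2 | in ⊤ | out ⊤ | prev − | push {1}
  [4] u=3 | in ⊤ | out ⊤ | prev + | push {2}
  [5] u=4 | in ⊥ | out + | ==
  [6] u=5 | in ⊤ | out ⊤ | prev ⊥ | push {}
  [7] u=6 | in ⊥ | out ⊥ | ==
  [8] u=7 | in ⊤ | out ⊤ | prev ⊥ | push {0,6}
  [9] u=1 | in ⊤ | out ⊤ | ==
  [10] u=2 | in ⊤ | out ⊤ | ==
  [11] u=0 | in ⊤ | out ⊤ | ==
  [12] u=6 | in ⊤ | out ⊤ | prev ⊥ | push {1,3,5}
  [13] u=1 | in ⊤ | out ⊤ | ==
  [14] u=3 | in ⊤ | out ⊤ | ==
  [15] u=5 | in ⊤ | out ⊤ | ==

Converged values:
  [0] ⊤
  [1] ⊤
  [2] ⊤
  [3] ⊤
  [4] +
  [5] ⊤
  [6] ⊤
  [7] ⊤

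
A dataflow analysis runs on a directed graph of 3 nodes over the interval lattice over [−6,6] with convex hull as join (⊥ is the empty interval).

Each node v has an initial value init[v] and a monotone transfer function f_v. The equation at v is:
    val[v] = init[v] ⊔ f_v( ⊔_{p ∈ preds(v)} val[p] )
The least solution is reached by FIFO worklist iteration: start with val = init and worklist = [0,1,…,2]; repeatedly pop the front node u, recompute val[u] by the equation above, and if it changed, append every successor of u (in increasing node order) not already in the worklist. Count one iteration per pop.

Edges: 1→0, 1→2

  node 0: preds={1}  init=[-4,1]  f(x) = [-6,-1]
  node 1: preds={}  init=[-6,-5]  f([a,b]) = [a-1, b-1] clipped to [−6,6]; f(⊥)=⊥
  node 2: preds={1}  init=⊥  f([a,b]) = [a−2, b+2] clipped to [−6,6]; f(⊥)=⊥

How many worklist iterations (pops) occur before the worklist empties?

3

Trace (3 dequeues):
  [1] u=0 | in [-6,-5] | out [-6,1] | prev [-4,1] | push {}
  [2] u=1 | in ⊥ | out [-6,-5] | ==
  [3] u=2 | in [-6,-5] | out [-6,-3] | prev ⊥ | push {}

Converged values:
  [0] [-6,1]
  [1] [-6,-5]
  [2] [-6,-3]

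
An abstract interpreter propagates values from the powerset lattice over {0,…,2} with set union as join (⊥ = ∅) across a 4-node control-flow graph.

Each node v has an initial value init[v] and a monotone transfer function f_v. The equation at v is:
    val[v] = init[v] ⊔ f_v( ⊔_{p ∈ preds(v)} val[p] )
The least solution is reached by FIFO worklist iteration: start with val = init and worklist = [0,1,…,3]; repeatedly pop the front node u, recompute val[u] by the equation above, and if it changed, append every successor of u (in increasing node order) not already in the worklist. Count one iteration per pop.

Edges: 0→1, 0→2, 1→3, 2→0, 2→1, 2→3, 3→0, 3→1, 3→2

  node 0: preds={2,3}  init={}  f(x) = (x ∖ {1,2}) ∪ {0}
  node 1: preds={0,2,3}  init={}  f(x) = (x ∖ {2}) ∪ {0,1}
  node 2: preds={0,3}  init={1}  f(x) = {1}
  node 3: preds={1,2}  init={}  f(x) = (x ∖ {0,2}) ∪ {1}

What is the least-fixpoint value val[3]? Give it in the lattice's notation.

Iteration log — 7 steps:
  step 1. node 0  ⊔preds={1}  new={0}  old={}  +wl: 
  step 2. node 1  ⊔preds={0,1}  new={0,1}  old={}  +wl: 
  step 3. node 2  ⊔preds={0}  new={1}  stable
  step 4. node 3  ⊔preds={0,1}  new={1}  old={}  +wl: 0,1,2
  step 5. node 0  ⊔preds={1}  new={0}  stable
  step 6. node 1  ⊔preds={0,1}  new={0,1}  stable
  step 7. node 2  ⊔preds={0,1}  new={1}  stable

Least fixpoint reached:
  node 0: {0}
  node 1: {0,1}
  node 2: {1}
  node 3: {1}

{1}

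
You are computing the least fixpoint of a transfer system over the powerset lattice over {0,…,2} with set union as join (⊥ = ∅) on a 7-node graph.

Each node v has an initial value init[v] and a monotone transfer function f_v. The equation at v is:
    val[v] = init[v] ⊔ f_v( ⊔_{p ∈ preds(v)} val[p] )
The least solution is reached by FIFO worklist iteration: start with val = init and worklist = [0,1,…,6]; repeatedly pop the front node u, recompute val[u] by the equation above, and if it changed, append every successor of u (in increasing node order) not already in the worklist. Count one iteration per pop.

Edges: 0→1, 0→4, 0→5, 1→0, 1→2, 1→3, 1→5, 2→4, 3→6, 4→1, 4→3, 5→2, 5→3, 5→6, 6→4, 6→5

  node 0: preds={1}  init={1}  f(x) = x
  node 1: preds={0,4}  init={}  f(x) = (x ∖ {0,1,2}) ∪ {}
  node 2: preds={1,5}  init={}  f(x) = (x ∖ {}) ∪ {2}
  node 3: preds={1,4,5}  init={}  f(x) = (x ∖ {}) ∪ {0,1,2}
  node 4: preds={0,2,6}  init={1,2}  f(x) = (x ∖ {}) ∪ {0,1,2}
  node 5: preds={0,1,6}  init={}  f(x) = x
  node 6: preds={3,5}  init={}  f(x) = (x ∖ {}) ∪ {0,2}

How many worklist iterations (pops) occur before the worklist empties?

Worklist (16 pops):
  #1 pop 0: in={} → {1} (no change)
  #2 pop 1: in={1,2} → {} (no change)
  #3 pop 2: in={} → {2} (was {}); enqueue []
  #4 pop 3: in={1,2} → {0,1,2} (was {}); enqueue []
  #5 pop 4: in={1,2} → {0,1,2} (was {1,2}); enqueue [1,3]
  #6 pop 5: in={1} → {1} (was {}); enqueue [2]
  #7 pop 6: in={0,1,2} → {0,1,2} (was {}); enqueue [4,5]
  #8 pop 1: in={0,1,2} → {} (no change)
  #9 pop 3: in={0,1,2} → {0,1,2} (no change)
  #10 pop 2: in={1} → {1,2} (was {2}); enqueue []
  #11 pop 4: in={0,1,2} → {0,1,2} (no change)
  #12 pop 5: in={0,1,2} → {0,1,2} (was {1}); enqueue [2,3,6]
  #13 pop 2: in={0,1,2} → {0,1,2} (was {1,2}); enqueue [4]
  #14 pop 3: in={0,1,2} → {0,1,2} (no change)
  #15 pop 6: in={0,1,2} → {0,1,2} (no change)
  #16 pop 4: in={0,1,2} → {0,1,2} (no change)

Fixpoint:
  val[0] = {1}
  val[1] = {}
  val[2] = {0,1,2}
  val[3] = {0,1,2}
  val[4] = {0,1,2}
  val[5] = {0,1,2}
  val[6] = {0,1,2}

16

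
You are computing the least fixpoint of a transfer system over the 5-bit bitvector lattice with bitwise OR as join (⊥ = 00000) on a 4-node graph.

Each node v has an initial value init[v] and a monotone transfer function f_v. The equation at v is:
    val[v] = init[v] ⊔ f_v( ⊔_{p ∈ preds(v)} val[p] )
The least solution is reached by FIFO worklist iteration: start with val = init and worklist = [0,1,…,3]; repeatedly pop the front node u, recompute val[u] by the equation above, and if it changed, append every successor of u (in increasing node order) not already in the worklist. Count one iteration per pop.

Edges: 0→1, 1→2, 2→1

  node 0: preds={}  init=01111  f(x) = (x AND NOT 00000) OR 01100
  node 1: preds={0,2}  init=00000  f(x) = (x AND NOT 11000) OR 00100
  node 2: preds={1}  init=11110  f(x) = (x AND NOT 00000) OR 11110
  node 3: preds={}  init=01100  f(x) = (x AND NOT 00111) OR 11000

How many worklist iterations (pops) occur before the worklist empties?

5

Iteration log — 5 steps:
  step 1. node 0  ⊔preds=00000  new=01111  stable
  step 2. node 1  ⊔preds=11111  new=00111  old=00000  +wl: 
  step 3. node 2  ⊔preds=00111  new=11111  old=11110  +wl: 1
  step 4. node 3  ⊔preds=00000  new=11100  old=01100  +wl: 
  step 5. node 1  ⊔preds=11111  new=00111  stable

Least fixpoint reached:
  node 0: 01111
  node 1: 00111
  node 2: 11111
  node 3: 11100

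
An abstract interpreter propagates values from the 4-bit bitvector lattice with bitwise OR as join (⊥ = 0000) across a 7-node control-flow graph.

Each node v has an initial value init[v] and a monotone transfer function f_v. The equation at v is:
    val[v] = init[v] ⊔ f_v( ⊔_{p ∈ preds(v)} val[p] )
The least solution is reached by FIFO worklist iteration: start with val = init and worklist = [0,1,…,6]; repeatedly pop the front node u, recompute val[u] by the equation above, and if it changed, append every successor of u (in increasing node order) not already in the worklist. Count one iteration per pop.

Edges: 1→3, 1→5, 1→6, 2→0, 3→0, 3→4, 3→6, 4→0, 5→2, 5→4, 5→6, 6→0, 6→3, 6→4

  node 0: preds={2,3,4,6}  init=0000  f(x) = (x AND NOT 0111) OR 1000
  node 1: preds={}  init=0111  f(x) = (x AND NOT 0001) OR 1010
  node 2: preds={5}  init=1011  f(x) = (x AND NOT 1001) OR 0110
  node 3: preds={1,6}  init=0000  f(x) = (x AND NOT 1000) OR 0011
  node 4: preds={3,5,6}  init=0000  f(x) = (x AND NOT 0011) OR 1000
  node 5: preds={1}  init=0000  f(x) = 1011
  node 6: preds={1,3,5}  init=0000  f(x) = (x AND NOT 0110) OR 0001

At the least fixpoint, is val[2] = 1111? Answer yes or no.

yes

Iteration log — 11 steps:
  step 1. node 0  ⊔preds=1011  new=1000  old=0000  +wl: 
  step 2. node 1  ⊔preds=0000  new=1111  old=0111  +wl: 
  step 3. node 2  ⊔preds=0000  new=1111  old=1011  +wl: 0
  step 4. node 3  ⊔preds=1111  new=0111  old=0000  +wl: 
  step 5. node 4  ⊔preds=0111  new=1100  old=0000  +wl: 
  step 6. node 5  ⊔preds=1111  new=1011  old=0000  +wl: 2,4
  step 7. node 6  ⊔preds=1111  new=1001  old=0000  +wl: 3
  step 8. node 0  ⊔preds=1111  new=1000  stable
  step 9. node 2  ⊔preds=1011  new=1111  stable
  step 10. node 4  ⊔preds=1111  new=1100  stable
  step 11. node 3  ⊔preds=1111  new=0111  stable

Least fixpoint reached:
  node 0: 1000
  node 1: 1111
  node 2: 1111
  node 3: 0111
  node 4: 1100
  node 5: 1011
  node 6: 1001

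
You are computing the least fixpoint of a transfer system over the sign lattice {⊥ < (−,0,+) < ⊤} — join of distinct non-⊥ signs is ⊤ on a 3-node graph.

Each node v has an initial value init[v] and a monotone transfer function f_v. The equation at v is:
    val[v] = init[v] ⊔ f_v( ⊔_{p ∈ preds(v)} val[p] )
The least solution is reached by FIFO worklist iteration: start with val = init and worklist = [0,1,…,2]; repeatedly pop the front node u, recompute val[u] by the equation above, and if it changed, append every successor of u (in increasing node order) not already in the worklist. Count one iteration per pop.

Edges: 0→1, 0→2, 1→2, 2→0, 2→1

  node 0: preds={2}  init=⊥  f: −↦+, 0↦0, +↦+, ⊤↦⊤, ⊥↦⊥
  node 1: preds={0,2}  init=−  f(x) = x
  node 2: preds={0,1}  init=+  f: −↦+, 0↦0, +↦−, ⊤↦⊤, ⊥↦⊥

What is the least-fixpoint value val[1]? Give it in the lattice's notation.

⊤

Iteration log — 6 steps:
  step 1. node 0  ⊔preds=+  new=+  old=⊥  +wl: 
  step 2. node 1  ⊔preds=+  new=⊤  old=−  +wl: 
  step 3. node 2  ⊔preds=⊤  new=⊤  old=+  +wl: 0,1
  step 4. node 0  ⊔preds=⊤  new=⊤  old=+  +wl: 2
  step 5. node 1  ⊔preds=⊤  new=⊤  stable
  step 6. node 2  ⊔preds=⊤  new=⊤  stable

Least fixpoint reached:
  node 0: ⊤
  node 1: ⊤
  node 2: ⊤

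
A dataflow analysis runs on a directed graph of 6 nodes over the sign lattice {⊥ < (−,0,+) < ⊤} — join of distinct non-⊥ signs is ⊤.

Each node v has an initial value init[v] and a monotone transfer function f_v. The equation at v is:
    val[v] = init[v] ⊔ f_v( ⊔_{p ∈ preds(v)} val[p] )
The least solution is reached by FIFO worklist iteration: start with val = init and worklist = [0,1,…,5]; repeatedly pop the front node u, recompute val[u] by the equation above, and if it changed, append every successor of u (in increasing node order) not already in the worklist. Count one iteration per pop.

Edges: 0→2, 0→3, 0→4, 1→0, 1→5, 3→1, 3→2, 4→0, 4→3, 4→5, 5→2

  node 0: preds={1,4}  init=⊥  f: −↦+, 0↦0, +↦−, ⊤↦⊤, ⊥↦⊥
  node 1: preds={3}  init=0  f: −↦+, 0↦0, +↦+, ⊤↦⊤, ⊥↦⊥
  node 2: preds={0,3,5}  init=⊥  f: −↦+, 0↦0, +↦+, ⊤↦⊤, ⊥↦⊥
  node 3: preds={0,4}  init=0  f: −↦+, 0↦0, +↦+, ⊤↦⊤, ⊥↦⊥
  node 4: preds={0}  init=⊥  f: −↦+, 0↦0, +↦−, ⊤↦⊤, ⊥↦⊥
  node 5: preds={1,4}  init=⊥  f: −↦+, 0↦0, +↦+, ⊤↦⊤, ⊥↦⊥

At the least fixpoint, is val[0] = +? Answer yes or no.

no

Trace (9 dequeues):
  [1] u=0 | in 0 | out 0 | prev ⊥ | push {}
  [2] u=1 | in 0 | out 0 | ==
  [3] u=2 | in 0 | out 0 | prev ⊥ | push {}
  [4] u=3 | in 0 | out 0 | ==
  [5] u=4 | in 0 | out 0 | prev ⊥ | push {0,3}
  [6] u=5 | in 0 | out 0 | prev ⊥ | push {2}
  [7] u=0 | in 0 | out 0 | ==
  [8] u=3 | in 0 | out 0 | ==
  [9] u=2 | in 0 | out 0 | ==

Converged values:
  [0] 0
  [1] 0
  [2] 0
  [3] 0
  [4] 0
  [5] 0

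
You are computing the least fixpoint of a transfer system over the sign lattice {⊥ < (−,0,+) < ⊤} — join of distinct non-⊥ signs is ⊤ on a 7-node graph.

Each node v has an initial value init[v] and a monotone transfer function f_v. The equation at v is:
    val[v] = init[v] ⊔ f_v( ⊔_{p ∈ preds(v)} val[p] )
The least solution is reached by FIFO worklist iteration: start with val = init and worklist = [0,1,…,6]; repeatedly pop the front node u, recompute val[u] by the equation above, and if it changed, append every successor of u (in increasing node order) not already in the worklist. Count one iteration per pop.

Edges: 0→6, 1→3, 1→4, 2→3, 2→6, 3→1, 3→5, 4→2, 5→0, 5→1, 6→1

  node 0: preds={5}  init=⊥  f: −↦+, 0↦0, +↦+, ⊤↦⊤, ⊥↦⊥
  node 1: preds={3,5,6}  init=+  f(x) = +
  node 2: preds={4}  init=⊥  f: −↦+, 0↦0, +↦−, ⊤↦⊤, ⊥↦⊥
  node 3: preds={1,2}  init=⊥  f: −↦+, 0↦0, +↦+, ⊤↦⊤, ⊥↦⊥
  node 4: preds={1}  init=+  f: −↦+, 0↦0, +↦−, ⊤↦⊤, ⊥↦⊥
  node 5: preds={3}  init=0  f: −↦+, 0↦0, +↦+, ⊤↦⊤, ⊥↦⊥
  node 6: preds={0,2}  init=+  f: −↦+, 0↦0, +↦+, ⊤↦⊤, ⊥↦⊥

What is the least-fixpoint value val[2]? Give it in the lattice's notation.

⊤

Worklist (12 pops):
  #1 pop 0: in=0 → 0 (was ⊥); enqueue []
  #2 pop 1: in=⊤ → + (no change)
  #3 pop 2: in=+ → − (was ⊥); enqueue []
  #4 pop 3: in=⊤ → ⊤ (was ⊥); enqueue [1]
  #5 pop 4: in=+ → ⊤ (was +); enqueue [2]
  #6 pop 5: in=⊤ → ⊤ (was 0); enqueue [0]
  #7 pop 6: in=⊤ → ⊤ (was +); enqueue []
  #8 pop 1: in=⊤ → + (no change)
  #9 pop 2: in=⊤ → ⊤ (was −); enqueue [3,6]
  #10 pop 0: in=⊤ → ⊤ (was 0); enqueue []
  #11 pop 3: in=⊤ → ⊤ (no change)
  #12 pop 6: in=⊤ → ⊤ (no change)

Fixpoint:
  val[0] = ⊤
  val[1] = +
  val[2] = ⊤
  val[3] = ⊤
  val[4] = ⊤
  val[5] = ⊤
  val[6] = ⊤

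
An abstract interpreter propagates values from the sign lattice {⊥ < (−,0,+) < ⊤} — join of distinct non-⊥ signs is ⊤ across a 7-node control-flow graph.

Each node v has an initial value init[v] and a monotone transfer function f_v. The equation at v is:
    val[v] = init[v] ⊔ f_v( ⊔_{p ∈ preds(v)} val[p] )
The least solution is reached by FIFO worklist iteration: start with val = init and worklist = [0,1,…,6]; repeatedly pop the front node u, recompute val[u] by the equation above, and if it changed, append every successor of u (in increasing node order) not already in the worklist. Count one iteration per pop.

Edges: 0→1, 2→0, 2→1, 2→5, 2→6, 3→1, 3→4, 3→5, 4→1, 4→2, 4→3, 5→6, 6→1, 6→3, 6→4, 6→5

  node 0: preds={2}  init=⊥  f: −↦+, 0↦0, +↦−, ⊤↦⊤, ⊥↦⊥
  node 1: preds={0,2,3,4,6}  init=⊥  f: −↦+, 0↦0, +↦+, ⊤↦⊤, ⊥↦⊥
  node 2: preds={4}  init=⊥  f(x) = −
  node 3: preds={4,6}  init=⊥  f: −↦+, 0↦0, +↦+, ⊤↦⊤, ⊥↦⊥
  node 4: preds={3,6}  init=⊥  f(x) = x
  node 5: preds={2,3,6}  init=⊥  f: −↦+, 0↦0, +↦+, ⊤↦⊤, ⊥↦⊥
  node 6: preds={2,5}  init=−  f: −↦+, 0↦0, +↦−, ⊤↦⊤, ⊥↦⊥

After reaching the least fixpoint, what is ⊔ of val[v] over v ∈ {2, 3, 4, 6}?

⊤

Iteration log — 14 steps:
  step 1. node 0  ⊔preds=⊥  new=⊥  stable
  step 2. node 1  ⊔preds=−  new=+  old=⊥  +wl: 
  step 3. node 2  ⊔preds=⊥  new=−  old=⊥  +wl: 0,1
  step 4. node 3  ⊔preds=−  new=+  old=⊥  +wl: 
  step 5. node 4  ⊔preds=⊤  new=⊤  old=⊥  +wl: 2,3
  step 6. node 5  ⊔preds=⊤  new=⊤  old=⊥  +wl: 
  step 7. node 6  ⊔preds=⊤  new=⊤  old=−  +wl: 4,5
  step 8. node 0  ⊔preds=−  new=+  old=⊥  +wl: 
  step 9. node 1  ⊔preds=⊤  new=⊤  old=+  +wl: 
  step 10. node 2  ⊔preds=⊤  new=−  stable
  step 11. node 3  ⊔preds=⊤  new=⊤  old=+  +wl: 1
  step 12. node 4  ⊔preds=⊤  new=⊤  stable
  step 13. node 5  ⊔preds=⊤  new=⊤  stable
  step 14. node 1  ⊔preds=⊤  new=⊤  stable

Least fixpoint reached:
  node 0: +
  node 1: ⊤
  node 2: −
  node 3: ⊤
  node 4: ⊤
  node 5: ⊤
  node 6: ⊤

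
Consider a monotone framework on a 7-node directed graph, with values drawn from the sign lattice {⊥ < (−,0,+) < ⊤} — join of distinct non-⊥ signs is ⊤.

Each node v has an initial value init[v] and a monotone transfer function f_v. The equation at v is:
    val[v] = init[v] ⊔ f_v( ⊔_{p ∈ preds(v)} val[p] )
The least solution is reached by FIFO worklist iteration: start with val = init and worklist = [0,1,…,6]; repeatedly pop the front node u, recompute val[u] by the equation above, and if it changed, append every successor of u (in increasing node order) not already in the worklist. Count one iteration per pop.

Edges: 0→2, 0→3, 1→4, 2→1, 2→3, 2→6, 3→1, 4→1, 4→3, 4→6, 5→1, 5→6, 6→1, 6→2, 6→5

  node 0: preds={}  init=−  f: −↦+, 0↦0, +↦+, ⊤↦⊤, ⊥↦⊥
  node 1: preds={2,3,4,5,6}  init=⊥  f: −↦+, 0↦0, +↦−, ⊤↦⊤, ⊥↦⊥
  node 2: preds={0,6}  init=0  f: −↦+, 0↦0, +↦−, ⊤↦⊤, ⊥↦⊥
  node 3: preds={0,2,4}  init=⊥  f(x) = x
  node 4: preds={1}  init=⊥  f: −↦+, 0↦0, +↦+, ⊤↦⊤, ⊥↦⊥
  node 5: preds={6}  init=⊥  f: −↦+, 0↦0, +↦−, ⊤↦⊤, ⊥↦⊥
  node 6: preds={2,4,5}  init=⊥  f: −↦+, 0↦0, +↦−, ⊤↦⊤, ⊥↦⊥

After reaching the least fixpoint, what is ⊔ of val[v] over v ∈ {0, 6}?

Worklist (15 pops):
  #1 pop 0: in=⊥ → − (no change)
  #2 pop 1: in=0 → 0 (was ⊥); enqueue []
  #3 pop 2: in=− → ⊤ (was 0); enqueue [1]
  #4 pop 3: in=⊤ → ⊤ (was ⊥); enqueue []
  #5 pop 4: in=0 → 0 (was ⊥); enqueue [3]
  #6 pop 5: in=⊥ → ⊥ (no change)
  #7 pop 6: in=⊤ → ⊤ (was ⊥); enqueue [2,5]
  #8 pop 1: in=⊤ → ⊤ (was 0); enqueue [4]
  #9 pop 3: in=⊤ → ⊤ (no change)
  #10 pop 2: in=⊤ → ⊤ (no change)
  #11 pop 5: in=⊤ → ⊤ (was ⊥); enqueue [1,6]
  #12 pop 4: in=⊤ → ⊤ (was 0); enqueue [3]
  #13 pop 1: in=⊤ → ⊤ (no change)
  #14 pop 6: in=⊤ → ⊤ (no change)
  #15 pop 3: in=⊤ → ⊤ (no change)

Fixpoint:
  val[0] = −
  val[1] = ⊤
  val[2] = ⊤
  val[3] = ⊤
  val[4] = ⊤
  val[5] = ⊤
  val[6] = ⊤

⊤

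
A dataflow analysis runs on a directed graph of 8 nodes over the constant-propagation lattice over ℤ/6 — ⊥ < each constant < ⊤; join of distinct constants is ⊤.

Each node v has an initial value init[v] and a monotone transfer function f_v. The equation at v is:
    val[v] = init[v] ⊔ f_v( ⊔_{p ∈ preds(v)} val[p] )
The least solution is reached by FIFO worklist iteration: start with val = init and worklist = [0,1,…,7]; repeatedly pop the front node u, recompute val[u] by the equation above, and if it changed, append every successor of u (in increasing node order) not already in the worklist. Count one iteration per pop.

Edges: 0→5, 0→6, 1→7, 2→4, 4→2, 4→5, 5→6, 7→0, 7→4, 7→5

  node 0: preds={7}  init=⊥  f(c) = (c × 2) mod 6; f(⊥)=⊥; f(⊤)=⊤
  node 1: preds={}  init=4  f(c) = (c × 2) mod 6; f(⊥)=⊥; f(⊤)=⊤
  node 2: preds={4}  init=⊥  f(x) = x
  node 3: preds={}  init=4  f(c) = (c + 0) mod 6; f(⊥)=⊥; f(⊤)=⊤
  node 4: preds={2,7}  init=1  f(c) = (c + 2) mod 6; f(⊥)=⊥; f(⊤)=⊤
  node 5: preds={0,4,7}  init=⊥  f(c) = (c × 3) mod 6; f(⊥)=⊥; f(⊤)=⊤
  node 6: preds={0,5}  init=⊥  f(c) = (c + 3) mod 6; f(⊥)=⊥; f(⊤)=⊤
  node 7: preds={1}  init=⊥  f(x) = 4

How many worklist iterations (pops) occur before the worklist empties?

Trace (13 dequeues):
  [1] u=0 | in ⊥ | out ⊥ | ==
  [2] u=1 | in ⊥ | out 4 | ==
  [3] u=2 | in 1 | out 1 | prev ⊥ | push {}
  [4] u=3 | in ⊥ | out 4 | ==
  [5] u=4 | in 1 | out ⊤ | prev 1 | push {2}
  [6] u=5 | in ⊤ | out ⊤ | prev ⊥ | push {}
  [7] u=6 | in ⊤ | out ⊤ | prev ⊥ | push {}
  [8] u=7 | in 4 | out 4 | prev ⊥ | push {0,4,5}
  [9] u=2 | in ⊤ | out ⊤ | prev 1 | push {}
  [10] u=0 | in 4 | out 2 | prev ⊥ | push {6}
  [11] u=4 | in ⊤ | out ⊤ | ==
  [12] u=5 | in ⊤ | out ⊤ | ==
  [13] u=6 | in ⊤ | out ⊤ | ==

Converged values:
  [0] 2
  [1] 4
  [2] ⊤
  [3] 4
  [4] ⊤
  [5] ⊤
  [6] ⊤
  [7] 4

13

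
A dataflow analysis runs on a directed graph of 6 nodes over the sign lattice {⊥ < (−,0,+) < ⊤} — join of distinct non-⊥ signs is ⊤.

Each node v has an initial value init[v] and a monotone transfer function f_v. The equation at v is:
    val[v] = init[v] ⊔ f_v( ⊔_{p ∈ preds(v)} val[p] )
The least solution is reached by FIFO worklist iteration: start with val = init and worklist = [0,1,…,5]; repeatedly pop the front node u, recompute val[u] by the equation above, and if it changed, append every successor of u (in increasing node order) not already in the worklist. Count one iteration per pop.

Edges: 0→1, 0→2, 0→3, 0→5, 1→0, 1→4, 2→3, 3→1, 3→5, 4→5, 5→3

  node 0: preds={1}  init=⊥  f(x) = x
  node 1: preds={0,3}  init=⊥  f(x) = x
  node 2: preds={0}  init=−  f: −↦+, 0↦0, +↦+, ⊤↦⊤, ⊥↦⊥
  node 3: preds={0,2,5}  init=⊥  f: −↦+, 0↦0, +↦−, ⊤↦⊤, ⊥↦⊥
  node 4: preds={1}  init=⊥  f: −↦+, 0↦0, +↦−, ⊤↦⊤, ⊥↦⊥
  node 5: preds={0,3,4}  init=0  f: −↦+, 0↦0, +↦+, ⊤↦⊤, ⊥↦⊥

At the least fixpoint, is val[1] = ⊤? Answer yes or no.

Iteration log — 14 steps:
  step 1. node 0  ⊔preds=⊥  new=⊥  stable
  step 2. node 1  ⊔preds=⊥  new=⊥  stable
  step 3. node 2  ⊔preds=⊥  new=−  stable
  step 4. node 3  ⊔preds=⊤  new=⊤  old=⊥  +wl: 1
  step 5. node 4  ⊔preds=⊥  new=⊥  stable
  step 6. node 5  ⊔preds=⊤  new=⊤  old=0  +wl: 3
  step 7. node 1  ⊔preds=⊤  new=⊤  old=⊥  +wl: 0,4
  step 8. node 3  ⊔preds=⊤  new=⊤  stable
  step 9. node 0  ⊔preds=⊤  new=⊤  old=⊥  +wl: 1,2,3,5
  step 10. node 4  ⊔preds=⊤  new=⊤  old=⊥  +wl: 
  step 11. node 1  ⊔preds=⊤  new=⊤  stable
  step 12. node 2  ⊔preds=⊤  new=⊤  old=−  +wl: 
  step 13. node 3  ⊔preds=⊤  new=⊤  stable
  step 14. node 5  ⊔preds=⊤  new=⊤  stable

Least fixpoint reached:
  node 0: ⊤
  node 1: ⊤
  node 2: ⊤
  node 3: ⊤
  node 4: ⊤
  node 5: ⊤

yes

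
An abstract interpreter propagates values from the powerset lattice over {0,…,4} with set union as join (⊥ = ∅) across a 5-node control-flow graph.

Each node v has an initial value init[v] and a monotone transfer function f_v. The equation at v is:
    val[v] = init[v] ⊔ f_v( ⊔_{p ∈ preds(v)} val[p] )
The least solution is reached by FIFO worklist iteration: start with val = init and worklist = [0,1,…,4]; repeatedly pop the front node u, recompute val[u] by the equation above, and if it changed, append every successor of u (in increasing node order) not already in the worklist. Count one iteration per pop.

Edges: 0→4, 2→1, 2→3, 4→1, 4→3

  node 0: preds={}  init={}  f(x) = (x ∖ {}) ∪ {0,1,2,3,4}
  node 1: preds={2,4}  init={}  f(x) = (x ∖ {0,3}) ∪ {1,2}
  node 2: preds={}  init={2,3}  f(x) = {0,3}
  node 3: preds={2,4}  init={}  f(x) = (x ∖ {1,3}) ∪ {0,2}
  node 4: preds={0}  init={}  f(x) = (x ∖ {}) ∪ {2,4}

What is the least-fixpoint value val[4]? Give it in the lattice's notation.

{0,1,2,3,4}

Worklist (7 pops):
  #1 pop 0: in={} → {0,1,2,3,4} (was {}); enqueue []
  #2 pop 1: in={2,3} → {1,2} (was {}); enqueue []
  #3 pop 2: in={} → {0,2,3} (was {2,3}); enqueue [1]
  #4 pop 3: in={0,2,3} → {0,2} (was {}); enqueue []
  #5 pop 4: in={0,1,2,3,4} → {0,1,2,3,4} (was {}); enqueue [3]
  #6 pop 1: in={0,1,2,3,4} → {1,2,4} (was {1,2}); enqueue []
  #7 pop 3: in={0,1,2,3,4} → {0,2,4} (was {0,2}); enqueue []

Fixpoint:
  val[0] = {0,1,2,3,4}
  val[1] = {1,2,4}
  val[2] = {0,2,3}
  val[3] = {0,2,4}
  val[4] = {0,1,2,3,4}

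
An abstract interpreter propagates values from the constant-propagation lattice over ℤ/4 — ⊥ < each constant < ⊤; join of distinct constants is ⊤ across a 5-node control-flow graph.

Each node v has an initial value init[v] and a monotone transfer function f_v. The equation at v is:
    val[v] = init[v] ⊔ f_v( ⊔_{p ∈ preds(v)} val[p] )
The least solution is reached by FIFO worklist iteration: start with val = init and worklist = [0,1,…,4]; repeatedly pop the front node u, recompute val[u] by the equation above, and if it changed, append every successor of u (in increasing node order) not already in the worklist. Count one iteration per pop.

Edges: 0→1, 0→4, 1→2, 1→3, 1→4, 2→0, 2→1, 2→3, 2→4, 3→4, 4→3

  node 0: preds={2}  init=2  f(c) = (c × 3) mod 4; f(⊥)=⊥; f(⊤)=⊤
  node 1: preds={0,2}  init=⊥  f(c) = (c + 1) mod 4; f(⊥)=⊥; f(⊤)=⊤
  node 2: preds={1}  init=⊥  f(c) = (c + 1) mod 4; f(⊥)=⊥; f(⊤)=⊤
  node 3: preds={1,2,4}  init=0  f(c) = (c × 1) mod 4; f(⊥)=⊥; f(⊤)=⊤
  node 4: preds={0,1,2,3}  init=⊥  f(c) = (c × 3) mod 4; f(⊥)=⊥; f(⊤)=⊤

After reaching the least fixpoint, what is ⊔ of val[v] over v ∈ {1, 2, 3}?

Iteration log — 14 steps:
  step 1. node 0  ⊔preds=⊥  new=2  stable
  step 2. node 1  ⊔preds=2  new=3  old=⊥  +wl: 
  step 3. node 2  ⊔preds=3  new=0  old=⊥  +wl: 0,1
  step 4. node 3  ⊔preds=⊤  new=⊤  old=0  +wl: 
  step 5. node 4  ⊔preds=⊤  new=⊤  old=⊥  +wl: 3
  step 6. node 0  ⊔preds=0  new=⊤  old=2  +wl: 4
  step 7. node 1  ⊔preds=⊤  new=⊤  old=3  +wl: 2
  step 8. node 3  ⊔preds=⊤  new=⊤  stable
  step 9. node 4  ⊔preds=⊤  new=⊤  stable
  step 10. node 2  ⊔preds=⊤  new=⊤  old=0  +wl: 0,1,3,4
  step 11. node 0  ⊔preds=⊤  new=⊤  stable
  step 12. node 1  ⊔preds=⊤  new=⊤  stable
  step 13. node 3  ⊔preds=⊤  new=⊤  stable
  step 14. node 4  ⊔preds=⊤  new=⊤  stable

Least fixpoint reached:
  node 0: ⊤
  node 1: ⊤
  node 2: ⊤
  node 3: ⊤
  node 4: ⊤

⊤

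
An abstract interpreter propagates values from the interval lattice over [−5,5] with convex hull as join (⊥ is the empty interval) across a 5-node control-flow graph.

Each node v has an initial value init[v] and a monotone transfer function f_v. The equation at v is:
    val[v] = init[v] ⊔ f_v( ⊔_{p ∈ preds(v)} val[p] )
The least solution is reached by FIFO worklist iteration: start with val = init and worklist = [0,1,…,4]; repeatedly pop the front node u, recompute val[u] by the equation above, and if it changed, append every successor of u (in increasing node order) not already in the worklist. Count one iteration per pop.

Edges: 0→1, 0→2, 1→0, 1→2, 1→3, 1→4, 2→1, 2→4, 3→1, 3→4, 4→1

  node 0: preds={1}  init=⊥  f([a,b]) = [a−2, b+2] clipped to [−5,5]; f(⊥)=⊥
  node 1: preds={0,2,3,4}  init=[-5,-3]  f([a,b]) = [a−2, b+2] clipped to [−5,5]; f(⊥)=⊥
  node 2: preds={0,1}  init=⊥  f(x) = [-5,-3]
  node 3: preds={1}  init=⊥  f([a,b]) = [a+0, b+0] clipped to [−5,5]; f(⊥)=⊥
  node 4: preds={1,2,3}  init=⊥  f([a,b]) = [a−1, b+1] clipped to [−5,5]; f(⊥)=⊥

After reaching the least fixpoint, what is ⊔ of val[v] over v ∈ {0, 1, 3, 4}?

Iteration log — 13 steps:
  step 1. node 0  ⊔preds=[-5,-3]  new=[-5,-1]  old=⊥  +wl: 
  step 2. node 1  ⊔preds=[-5,-1]  new=[-5,1]  old=[-5,-3]  +wl: 0
  step 3. node 2  ⊔preds=[-5,1]  new=[-5,-3]  old=⊥  +wl: 1
  step 4. node 3  ⊔preds=[-5,1]  new=[-5,1]  old=⊥  +wl: 
  step 5. node 4  ⊔preds=[-5,1]  new=[-5,2]  old=⊥  +wl: 
  step 6. node 0  ⊔preds=[-5,1]  new=[-5,3]  old=[-5,-1]  +wl: 2
  step 7. node 1  ⊔preds=[-5,3]  new=[-5,5]  old=[-5,1]  +wl: 0,3,4
  step 8. node 2  ⊔preds=[-5,5]  new=[-5,-3]  stable
  step 9. node 0  ⊔preds=[-5,5]  new=[-5,5]  old=[-5,3]  +wl: 1,2
  step 10. node 3  ⊔preds=[-5,5]  new=[-5,5]  old=[-5,1]  +wl: 
  step 11. node 4  ⊔preds=[-5,5]  new=[-5,5]  old=[-5,2]  +wl: 
  step 12. node 1  ⊔preds=[-5,5]  new=[-5,5]  stable
  step 13. node 2  ⊔preds=[-5,5]  new=[-5,-3]  stable

Least fixpoint reached:
  node 0: [-5,5]
  node 1: [-5,5]
  node 2: [-5,-3]
  node 3: [-5,5]
  node 4: [-5,5]

[-5,5]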